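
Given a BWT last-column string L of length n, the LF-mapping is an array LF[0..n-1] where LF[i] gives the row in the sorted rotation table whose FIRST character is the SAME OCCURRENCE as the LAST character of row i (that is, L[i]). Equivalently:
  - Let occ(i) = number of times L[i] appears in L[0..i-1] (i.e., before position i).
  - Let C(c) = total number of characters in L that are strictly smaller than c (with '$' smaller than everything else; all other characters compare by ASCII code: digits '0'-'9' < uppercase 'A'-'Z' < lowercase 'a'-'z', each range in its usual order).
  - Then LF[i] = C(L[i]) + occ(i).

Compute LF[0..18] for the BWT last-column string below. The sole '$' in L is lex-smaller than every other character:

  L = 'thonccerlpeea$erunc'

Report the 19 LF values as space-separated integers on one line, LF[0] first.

Char counts: '$':1, 'a':1, 'c':3, 'e':4, 'h':1, 'l':1, 'n':2, 'o':1, 'p':1, 'r':2, 't':1, 'u':1
C (first-col start): C('$')=0, C('a')=1, C('c')=2, C('e')=5, C('h')=9, C('l')=10, C('n')=11, C('o')=13, C('p')=14, C('r')=15, C('t')=17, C('u')=18
L[0]='t': occ=0, LF[0]=C('t')+0=17+0=17
L[1]='h': occ=0, LF[1]=C('h')+0=9+0=9
L[2]='o': occ=0, LF[2]=C('o')+0=13+0=13
L[3]='n': occ=0, LF[3]=C('n')+0=11+0=11
L[4]='c': occ=0, LF[4]=C('c')+0=2+0=2
L[5]='c': occ=1, LF[5]=C('c')+1=2+1=3
L[6]='e': occ=0, LF[6]=C('e')+0=5+0=5
L[7]='r': occ=0, LF[7]=C('r')+0=15+0=15
L[8]='l': occ=0, LF[8]=C('l')+0=10+0=10
L[9]='p': occ=0, LF[9]=C('p')+0=14+0=14
L[10]='e': occ=1, LF[10]=C('e')+1=5+1=6
L[11]='e': occ=2, LF[11]=C('e')+2=5+2=7
L[12]='a': occ=0, LF[12]=C('a')+0=1+0=1
L[13]='$': occ=0, LF[13]=C('$')+0=0+0=0
L[14]='e': occ=3, LF[14]=C('e')+3=5+3=8
L[15]='r': occ=1, LF[15]=C('r')+1=15+1=16
L[16]='u': occ=0, LF[16]=C('u')+0=18+0=18
L[17]='n': occ=1, LF[17]=C('n')+1=11+1=12
L[18]='c': occ=2, LF[18]=C('c')+2=2+2=4

Answer: 17 9 13 11 2 3 5 15 10 14 6 7 1 0 8 16 18 12 4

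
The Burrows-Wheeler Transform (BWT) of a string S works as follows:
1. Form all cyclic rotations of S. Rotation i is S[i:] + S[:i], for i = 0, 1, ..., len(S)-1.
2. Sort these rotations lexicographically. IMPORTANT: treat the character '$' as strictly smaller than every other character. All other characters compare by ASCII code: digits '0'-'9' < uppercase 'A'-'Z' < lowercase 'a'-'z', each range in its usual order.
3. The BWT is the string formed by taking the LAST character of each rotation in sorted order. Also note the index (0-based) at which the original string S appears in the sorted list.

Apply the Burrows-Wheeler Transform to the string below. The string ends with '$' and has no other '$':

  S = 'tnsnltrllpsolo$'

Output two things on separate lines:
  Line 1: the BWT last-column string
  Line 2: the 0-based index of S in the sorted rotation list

Answer: orolnstlsltnp$l
13

Derivation:
All 15 rotations (rotation i = S[i:]+S[:i]):
  rot[0] = tnsnltrllpsolo$
  rot[1] = nsnltrllpsolo$t
  rot[2] = snltrllpsolo$tn
  rot[3] = nltrllpsolo$tns
  rot[4] = ltrllpsolo$tnsn
  rot[5] = trllpsolo$tnsnl
  rot[6] = rllpsolo$tnsnlt
  rot[7] = llpsolo$tnsnltr
  rot[8] = lpsolo$tnsnltrl
  rot[9] = psolo$tnsnltrll
  rot[10] = solo$tnsnltrllp
  rot[11] = olo$tnsnltrllps
  rot[12] = lo$tnsnltrllpso
  rot[13] = o$tnsnltrllpsol
  rot[14] = $tnsnltrllpsolo
Sorted (with $ < everything):
  sorted[0] = $tnsnltrllpsolo  (last char: 'o')
  sorted[1] = llpsolo$tnsnltr  (last char: 'r')
  sorted[2] = lo$tnsnltrllpso  (last char: 'o')
  sorted[3] = lpsolo$tnsnltrl  (last char: 'l')
  sorted[4] = ltrllpsolo$tnsn  (last char: 'n')
  sorted[5] = nltrllpsolo$tns  (last char: 's')
  sorted[6] = nsnltrllpsolo$t  (last char: 't')
  sorted[7] = o$tnsnltrllpsol  (last char: 'l')
  sorted[8] = olo$tnsnltrllps  (last char: 's')
  sorted[9] = psolo$tnsnltrll  (last char: 'l')
  sorted[10] = rllpsolo$tnsnlt  (last char: 't')
  sorted[11] = snltrllpsolo$tn  (last char: 'n')
  sorted[12] = solo$tnsnltrllp  (last char: 'p')
  sorted[13] = tnsnltrllpsolo$  (last char: '$')
  sorted[14] = trllpsolo$tnsnl  (last char: 'l')
Last column: orolnstlsltnp$l
Original string S is at sorted index 13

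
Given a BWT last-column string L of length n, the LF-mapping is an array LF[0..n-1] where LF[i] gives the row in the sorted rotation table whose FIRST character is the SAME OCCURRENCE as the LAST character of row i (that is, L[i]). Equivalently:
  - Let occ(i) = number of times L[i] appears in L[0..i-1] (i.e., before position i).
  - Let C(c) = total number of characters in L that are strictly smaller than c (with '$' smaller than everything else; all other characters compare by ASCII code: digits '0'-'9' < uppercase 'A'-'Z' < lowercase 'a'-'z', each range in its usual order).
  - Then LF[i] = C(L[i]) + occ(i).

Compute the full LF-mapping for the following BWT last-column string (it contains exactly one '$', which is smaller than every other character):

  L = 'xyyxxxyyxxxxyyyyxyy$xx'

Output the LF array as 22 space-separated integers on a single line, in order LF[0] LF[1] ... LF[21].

Answer: 1 12 13 2 3 4 14 15 5 6 7 8 16 17 18 19 9 20 21 0 10 11

Derivation:
Char counts: '$':1, 'x':11, 'y':10
C (first-col start): C('$')=0, C('x')=1, C('y')=12
L[0]='x': occ=0, LF[0]=C('x')+0=1+0=1
L[1]='y': occ=0, LF[1]=C('y')+0=12+0=12
L[2]='y': occ=1, LF[2]=C('y')+1=12+1=13
L[3]='x': occ=1, LF[3]=C('x')+1=1+1=2
L[4]='x': occ=2, LF[4]=C('x')+2=1+2=3
L[5]='x': occ=3, LF[5]=C('x')+3=1+3=4
L[6]='y': occ=2, LF[6]=C('y')+2=12+2=14
L[7]='y': occ=3, LF[7]=C('y')+3=12+3=15
L[8]='x': occ=4, LF[8]=C('x')+4=1+4=5
L[9]='x': occ=5, LF[9]=C('x')+5=1+5=6
L[10]='x': occ=6, LF[10]=C('x')+6=1+6=7
L[11]='x': occ=7, LF[11]=C('x')+7=1+7=8
L[12]='y': occ=4, LF[12]=C('y')+4=12+4=16
L[13]='y': occ=5, LF[13]=C('y')+5=12+5=17
L[14]='y': occ=6, LF[14]=C('y')+6=12+6=18
L[15]='y': occ=7, LF[15]=C('y')+7=12+7=19
L[16]='x': occ=8, LF[16]=C('x')+8=1+8=9
L[17]='y': occ=8, LF[17]=C('y')+8=12+8=20
L[18]='y': occ=9, LF[18]=C('y')+9=12+9=21
L[19]='$': occ=0, LF[19]=C('$')+0=0+0=0
L[20]='x': occ=9, LF[20]=C('x')+9=1+9=10
L[21]='x': occ=10, LF[21]=C('x')+10=1+10=11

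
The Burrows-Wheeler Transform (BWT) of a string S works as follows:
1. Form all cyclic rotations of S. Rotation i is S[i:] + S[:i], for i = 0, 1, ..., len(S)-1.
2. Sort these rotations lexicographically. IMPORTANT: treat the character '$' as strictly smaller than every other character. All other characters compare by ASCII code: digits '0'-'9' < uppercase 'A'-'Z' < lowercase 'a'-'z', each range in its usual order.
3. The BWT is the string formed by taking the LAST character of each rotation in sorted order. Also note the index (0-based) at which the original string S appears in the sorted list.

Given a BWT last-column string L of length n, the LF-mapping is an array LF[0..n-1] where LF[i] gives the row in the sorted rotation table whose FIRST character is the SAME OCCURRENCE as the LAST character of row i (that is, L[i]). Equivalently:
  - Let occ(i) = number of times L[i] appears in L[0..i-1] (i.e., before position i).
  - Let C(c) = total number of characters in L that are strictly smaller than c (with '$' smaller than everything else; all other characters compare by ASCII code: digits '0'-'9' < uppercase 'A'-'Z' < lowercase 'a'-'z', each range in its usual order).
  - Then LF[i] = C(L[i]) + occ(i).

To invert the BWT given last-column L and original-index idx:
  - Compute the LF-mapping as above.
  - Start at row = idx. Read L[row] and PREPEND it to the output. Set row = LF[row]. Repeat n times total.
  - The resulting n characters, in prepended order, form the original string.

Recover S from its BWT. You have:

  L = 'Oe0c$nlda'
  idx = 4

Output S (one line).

LF mapping: 2 6 1 4 0 8 7 5 3
Walk LF starting at row 4, prepending L[row]:
  step 1: row=4, L[4]='$', prepend. Next row=LF[4]=0
  step 2: row=0, L[0]='O', prepend. Next row=LF[0]=2
  step 3: row=2, L[2]='0', prepend. Next row=LF[2]=1
  step 4: row=1, L[1]='e', prepend. Next row=LF[1]=6
  step 5: row=6, L[6]='l', prepend. Next row=LF[6]=7
  step 6: row=7, L[7]='d', prepend. Next row=LF[7]=5
  step 7: row=5, L[5]='n', prepend. Next row=LF[5]=8
  step 8: row=8, L[8]='a', prepend. Next row=LF[8]=3
  step 9: row=3, L[3]='c', prepend. Next row=LF[3]=4
Reversed output: candle0O$

Answer: candle0O$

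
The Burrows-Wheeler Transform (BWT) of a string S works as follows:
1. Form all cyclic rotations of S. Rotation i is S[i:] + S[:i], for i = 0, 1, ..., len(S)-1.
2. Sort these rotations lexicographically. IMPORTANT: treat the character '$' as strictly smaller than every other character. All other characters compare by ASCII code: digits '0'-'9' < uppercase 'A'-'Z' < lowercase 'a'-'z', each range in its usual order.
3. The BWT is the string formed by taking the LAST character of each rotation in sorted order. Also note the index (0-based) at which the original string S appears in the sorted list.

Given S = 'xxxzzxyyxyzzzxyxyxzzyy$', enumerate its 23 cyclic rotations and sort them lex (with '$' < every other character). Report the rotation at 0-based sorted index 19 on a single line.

Answer: zzxyxyxzzyy$xxxzzxyyxyz

Derivation:
All 23 rotations (rotation i = S[i:]+S[:i]):
  rot[0] = xxxzzxyyxyzzzxyxyxzzyy$
  rot[1] = xxzzxyyxyzzzxyxyxzzyy$x
  rot[2] = xzzxyyxyzzzxyxyxzzyy$xx
  rot[3] = zzxyyxyzzzxyxyxzzyy$xxx
  rot[4] = zxyyxyzzzxyxyxzzyy$xxxz
  rot[5] = xyyxyzzzxyxyxzzyy$xxxzz
  rot[6] = yyxyzzzxyxyxzzyy$xxxzzx
  rot[7] = yxyzzzxyxyxzzyy$xxxzzxy
  rot[8] = xyzzzxyxyxzzyy$xxxzzxyy
  rot[9] = yzzzxyxyxzzyy$xxxzzxyyx
  rot[10] = zzzxyxyxzzyy$xxxzzxyyxy
  rot[11] = zzxyxyxzzyy$xxxzzxyyxyz
  rot[12] = zxyxyxzzyy$xxxzzxyyxyzz
  rot[13] = xyxyxzzyy$xxxzzxyyxyzzz
  rot[14] = yxyxzzyy$xxxzzxyyxyzzzx
  rot[15] = xyxzzyy$xxxzzxyyxyzzzxy
  rot[16] = yxzzyy$xxxzzxyyxyzzzxyx
  rot[17] = xzzyy$xxxzzxyyxyzzzxyxy
  rot[18] = zzyy$xxxzzxyyxyzzzxyxyx
  rot[19] = zyy$xxxzzxyyxyzzzxyxyxz
  rot[20] = yy$xxxzzxyyxyzzzxyxyxzz
  rot[21] = y$xxxzzxyyxyzzzxyxyxzzy
  rot[22] = $xxxzzxyyxyzzzxyxyxzzyy
Sorted (with $ < everything):
  sorted[0] = $xxxzzxyyxyzzzxyxyxzzyy
  sorted[1] = xxxzzxyyxyzzzxyxyxzzyy$
  sorted[2] = xxzzxyyxyzzzxyxyxzzyy$x
  sorted[3] = xyxyxzzyy$xxxzzxyyxyzzz
  sorted[4] = xyxzzyy$xxxzzxyyxyzzzxy
  sorted[5] = xyyxyzzzxyxyxzzyy$xxxzz
  sorted[6] = xyzzzxyxyxzzyy$xxxzzxyy
  sorted[7] = xzzxyyxyzzzxyxyxzzyy$xx
  sorted[8] = xzzyy$xxxzzxyyxyzzzxyxy
  sorted[9] = y$xxxzzxyyxyzzzxyxyxzzy
  sorted[10] = yxyxzzyy$xxxzzxyyxyzzzx
  sorted[11] = yxyzzzxyxyxzzyy$xxxzzxy
  sorted[12] = yxzzyy$xxxzzxyyxyzzzxyx
  sorted[13] = yy$xxxzzxyyxyzzzxyxyxzz
  sorted[14] = yyxyzzzxyxyxzzyy$xxxzzx
  sorted[15] = yzzzxyxyxzzyy$xxxzzxyyx
  sorted[16] = zxyxyxzzyy$xxxzzxyyxyzz
  sorted[17] = zxyyxyzzzxyxyxzzyy$xxxz
  sorted[18] = zyy$xxxzzxyyxyzzzxyxyxz
  sorted[19] = zzxyxyxzzyy$xxxzzxyyxyz
  sorted[20] = zzxyyxyzzzxyxyxzzyy$xxx
  sorted[21] = zzyy$xxxzzxyyxyzzzxyxyx
  sorted[22] = zzzxyxyxzzyy$xxxzzxyyxy
sorted[19] = zzxyxyxzzyy$xxxzzxyyxyz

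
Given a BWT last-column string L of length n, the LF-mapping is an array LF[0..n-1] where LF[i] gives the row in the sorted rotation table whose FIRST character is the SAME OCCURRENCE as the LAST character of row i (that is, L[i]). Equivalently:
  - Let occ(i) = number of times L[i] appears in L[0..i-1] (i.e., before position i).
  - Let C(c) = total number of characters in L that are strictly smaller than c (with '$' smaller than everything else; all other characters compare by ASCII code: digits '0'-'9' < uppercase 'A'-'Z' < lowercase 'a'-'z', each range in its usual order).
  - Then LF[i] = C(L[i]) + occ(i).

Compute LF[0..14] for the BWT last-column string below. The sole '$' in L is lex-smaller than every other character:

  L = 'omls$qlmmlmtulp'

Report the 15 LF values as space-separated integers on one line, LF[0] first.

Char counts: '$':1, 'l':4, 'm':4, 'o':1, 'p':1, 'q':1, 's':1, 't':1, 'u':1
C (first-col start): C('$')=0, C('l')=1, C('m')=5, C('o')=9, C('p')=10, C('q')=11, C('s')=12, C('t')=13, C('u')=14
L[0]='o': occ=0, LF[0]=C('o')+0=9+0=9
L[1]='m': occ=0, LF[1]=C('m')+0=5+0=5
L[2]='l': occ=0, LF[2]=C('l')+0=1+0=1
L[3]='s': occ=0, LF[3]=C('s')+0=12+0=12
L[4]='$': occ=0, LF[4]=C('$')+0=0+0=0
L[5]='q': occ=0, LF[5]=C('q')+0=11+0=11
L[6]='l': occ=1, LF[6]=C('l')+1=1+1=2
L[7]='m': occ=1, LF[7]=C('m')+1=5+1=6
L[8]='m': occ=2, LF[8]=C('m')+2=5+2=7
L[9]='l': occ=2, LF[9]=C('l')+2=1+2=3
L[10]='m': occ=3, LF[10]=C('m')+3=5+3=8
L[11]='t': occ=0, LF[11]=C('t')+0=13+0=13
L[12]='u': occ=0, LF[12]=C('u')+0=14+0=14
L[13]='l': occ=3, LF[13]=C('l')+3=1+3=4
L[14]='p': occ=0, LF[14]=C('p')+0=10+0=10

Answer: 9 5 1 12 0 11 2 6 7 3 8 13 14 4 10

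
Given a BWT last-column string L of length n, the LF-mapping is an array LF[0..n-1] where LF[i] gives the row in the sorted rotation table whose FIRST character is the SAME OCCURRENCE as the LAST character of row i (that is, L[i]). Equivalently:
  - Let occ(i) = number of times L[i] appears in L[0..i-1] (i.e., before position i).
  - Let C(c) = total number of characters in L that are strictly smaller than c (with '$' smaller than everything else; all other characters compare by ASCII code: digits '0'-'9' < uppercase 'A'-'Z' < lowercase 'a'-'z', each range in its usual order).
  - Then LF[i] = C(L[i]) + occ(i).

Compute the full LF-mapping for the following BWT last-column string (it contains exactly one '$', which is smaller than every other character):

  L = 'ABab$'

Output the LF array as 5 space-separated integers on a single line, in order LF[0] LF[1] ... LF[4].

Char counts: '$':1, 'A':1, 'B':1, 'a':1, 'b':1
C (first-col start): C('$')=0, C('A')=1, C('B')=2, C('a')=3, C('b')=4
L[0]='A': occ=0, LF[0]=C('A')+0=1+0=1
L[1]='B': occ=0, LF[1]=C('B')+0=2+0=2
L[2]='a': occ=0, LF[2]=C('a')+0=3+0=3
L[3]='b': occ=0, LF[3]=C('b')+0=4+0=4
L[4]='$': occ=0, LF[4]=C('$')+0=0+0=0

Answer: 1 2 3 4 0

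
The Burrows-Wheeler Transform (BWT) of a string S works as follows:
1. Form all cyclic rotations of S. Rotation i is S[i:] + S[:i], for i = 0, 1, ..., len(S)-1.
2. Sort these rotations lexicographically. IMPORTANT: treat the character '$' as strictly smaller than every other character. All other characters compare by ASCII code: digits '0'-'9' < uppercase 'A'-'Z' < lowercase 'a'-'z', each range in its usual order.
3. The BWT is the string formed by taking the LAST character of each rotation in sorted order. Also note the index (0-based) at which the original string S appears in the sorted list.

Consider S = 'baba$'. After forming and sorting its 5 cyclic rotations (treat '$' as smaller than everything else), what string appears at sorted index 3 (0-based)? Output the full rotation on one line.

All 5 rotations (rotation i = S[i:]+S[:i]):
  rot[0] = baba$
  rot[1] = aba$b
  rot[2] = ba$ba
  rot[3] = a$bab
  rot[4] = $baba
Sorted (with $ < everything):
  sorted[0] = $baba
  sorted[1] = a$bab
  sorted[2] = aba$b
  sorted[3] = ba$ba
  sorted[4] = baba$
sorted[3] = ba$ba

Answer: ba$ba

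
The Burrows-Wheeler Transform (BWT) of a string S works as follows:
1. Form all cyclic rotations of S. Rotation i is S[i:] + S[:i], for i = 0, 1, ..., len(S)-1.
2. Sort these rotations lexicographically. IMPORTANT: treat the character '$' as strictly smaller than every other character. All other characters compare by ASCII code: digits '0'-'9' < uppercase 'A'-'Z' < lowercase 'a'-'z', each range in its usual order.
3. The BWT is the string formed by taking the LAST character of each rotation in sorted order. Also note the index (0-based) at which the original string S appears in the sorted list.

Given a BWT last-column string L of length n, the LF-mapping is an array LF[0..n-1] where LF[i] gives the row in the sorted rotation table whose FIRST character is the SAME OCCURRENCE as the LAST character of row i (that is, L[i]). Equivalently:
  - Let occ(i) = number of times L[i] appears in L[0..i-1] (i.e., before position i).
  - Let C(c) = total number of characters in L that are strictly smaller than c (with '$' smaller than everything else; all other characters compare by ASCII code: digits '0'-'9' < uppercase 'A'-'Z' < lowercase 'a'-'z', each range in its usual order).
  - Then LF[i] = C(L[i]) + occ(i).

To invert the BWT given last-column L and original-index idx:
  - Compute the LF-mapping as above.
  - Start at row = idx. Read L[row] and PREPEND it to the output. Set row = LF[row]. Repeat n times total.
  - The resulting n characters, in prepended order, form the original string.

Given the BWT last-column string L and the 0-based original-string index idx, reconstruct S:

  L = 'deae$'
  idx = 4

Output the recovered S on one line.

Answer: eead$

Derivation:
LF mapping: 2 3 1 4 0
Walk LF starting at row 4, prepending L[row]:
  step 1: row=4, L[4]='$', prepend. Next row=LF[4]=0
  step 2: row=0, L[0]='d', prepend. Next row=LF[0]=2
  step 3: row=2, L[2]='a', prepend. Next row=LF[2]=1
  step 4: row=1, L[1]='e', prepend. Next row=LF[1]=3
  step 5: row=3, L[3]='e', prepend. Next row=LF[3]=4
Reversed output: eead$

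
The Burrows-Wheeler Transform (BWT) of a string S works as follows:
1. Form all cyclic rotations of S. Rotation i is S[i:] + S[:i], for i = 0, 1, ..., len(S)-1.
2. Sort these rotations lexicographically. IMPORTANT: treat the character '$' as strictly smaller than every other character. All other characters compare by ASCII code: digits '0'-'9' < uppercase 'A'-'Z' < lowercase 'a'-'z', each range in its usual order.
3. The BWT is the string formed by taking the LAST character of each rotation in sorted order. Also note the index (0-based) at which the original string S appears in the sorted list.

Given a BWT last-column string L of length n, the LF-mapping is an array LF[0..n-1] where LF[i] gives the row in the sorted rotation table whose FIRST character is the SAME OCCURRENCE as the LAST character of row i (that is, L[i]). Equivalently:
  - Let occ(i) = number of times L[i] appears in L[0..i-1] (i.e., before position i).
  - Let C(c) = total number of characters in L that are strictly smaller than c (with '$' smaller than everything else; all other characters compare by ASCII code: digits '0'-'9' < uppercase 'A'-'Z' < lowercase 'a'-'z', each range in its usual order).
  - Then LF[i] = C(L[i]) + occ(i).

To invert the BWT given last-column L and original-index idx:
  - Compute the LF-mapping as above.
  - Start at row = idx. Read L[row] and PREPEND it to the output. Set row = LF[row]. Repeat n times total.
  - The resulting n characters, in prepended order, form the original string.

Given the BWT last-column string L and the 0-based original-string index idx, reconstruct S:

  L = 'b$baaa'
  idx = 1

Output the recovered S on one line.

Answer: aabab$

Derivation:
LF mapping: 4 0 5 1 2 3
Walk LF starting at row 1, prepending L[row]:
  step 1: row=1, L[1]='$', prepend. Next row=LF[1]=0
  step 2: row=0, L[0]='b', prepend. Next row=LF[0]=4
  step 3: row=4, L[4]='a', prepend. Next row=LF[4]=2
  step 4: row=2, L[2]='b', prepend. Next row=LF[2]=5
  step 5: row=5, L[5]='a', prepend. Next row=LF[5]=3
  step 6: row=3, L[3]='a', prepend. Next row=LF[3]=1
Reversed output: aabab$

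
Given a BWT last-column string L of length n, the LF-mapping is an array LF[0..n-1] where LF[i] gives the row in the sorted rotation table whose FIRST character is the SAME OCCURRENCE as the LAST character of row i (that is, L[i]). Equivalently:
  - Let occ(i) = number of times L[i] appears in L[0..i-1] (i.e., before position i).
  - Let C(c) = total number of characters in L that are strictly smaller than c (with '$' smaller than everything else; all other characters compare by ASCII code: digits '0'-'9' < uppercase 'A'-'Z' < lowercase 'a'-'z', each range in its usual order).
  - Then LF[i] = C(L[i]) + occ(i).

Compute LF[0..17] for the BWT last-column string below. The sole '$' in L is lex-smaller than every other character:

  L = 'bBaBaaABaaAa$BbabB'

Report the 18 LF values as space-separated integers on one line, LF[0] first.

Answer: 15 3 8 4 9 10 1 5 11 12 2 13 0 6 16 14 17 7

Derivation:
Char counts: '$':1, 'A':2, 'B':5, 'a':7, 'b':3
C (first-col start): C('$')=0, C('A')=1, C('B')=3, C('a')=8, C('b')=15
L[0]='b': occ=0, LF[0]=C('b')+0=15+0=15
L[1]='B': occ=0, LF[1]=C('B')+0=3+0=3
L[2]='a': occ=0, LF[2]=C('a')+0=8+0=8
L[3]='B': occ=1, LF[3]=C('B')+1=3+1=4
L[4]='a': occ=1, LF[4]=C('a')+1=8+1=9
L[5]='a': occ=2, LF[5]=C('a')+2=8+2=10
L[6]='A': occ=0, LF[6]=C('A')+0=1+0=1
L[7]='B': occ=2, LF[7]=C('B')+2=3+2=5
L[8]='a': occ=3, LF[8]=C('a')+3=8+3=11
L[9]='a': occ=4, LF[9]=C('a')+4=8+4=12
L[10]='A': occ=1, LF[10]=C('A')+1=1+1=2
L[11]='a': occ=5, LF[11]=C('a')+5=8+5=13
L[12]='$': occ=0, LF[12]=C('$')+0=0+0=0
L[13]='B': occ=3, LF[13]=C('B')+3=3+3=6
L[14]='b': occ=1, LF[14]=C('b')+1=15+1=16
L[15]='a': occ=6, LF[15]=C('a')+6=8+6=14
L[16]='b': occ=2, LF[16]=C('b')+2=15+2=17
L[17]='B': occ=4, LF[17]=C('B')+4=3+4=7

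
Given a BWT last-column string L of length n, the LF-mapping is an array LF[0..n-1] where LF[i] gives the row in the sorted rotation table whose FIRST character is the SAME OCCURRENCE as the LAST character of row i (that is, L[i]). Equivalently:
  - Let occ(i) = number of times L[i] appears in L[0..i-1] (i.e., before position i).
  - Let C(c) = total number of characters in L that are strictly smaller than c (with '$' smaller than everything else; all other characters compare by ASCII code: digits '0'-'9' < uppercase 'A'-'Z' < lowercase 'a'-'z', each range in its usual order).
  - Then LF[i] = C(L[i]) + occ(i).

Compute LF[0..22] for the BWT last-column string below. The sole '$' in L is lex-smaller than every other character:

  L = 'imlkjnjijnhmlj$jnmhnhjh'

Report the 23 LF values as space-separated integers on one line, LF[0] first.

Answer: 5 16 14 13 7 19 8 6 9 20 1 17 15 10 0 11 21 18 2 22 3 12 4

Derivation:
Char counts: '$':1, 'h':4, 'i':2, 'j':6, 'k':1, 'l':2, 'm':3, 'n':4
C (first-col start): C('$')=0, C('h')=1, C('i')=5, C('j')=7, C('k')=13, C('l')=14, C('m')=16, C('n')=19
L[0]='i': occ=0, LF[0]=C('i')+0=5+0=5
L[1]='m': occ=0, LF[1]=C('m')+0=16+0=16
L[2]='l': occ=0, LF[2]=C('l')+0=14+0=14
L[3]='k': occ=0, LF[3]=C('k')+0=13+0=13
L[4]='j': occ=0, LF[4]=C('j')+0=7+0=7
L[5]='n': occ=0, LF[5]=C('n')+0=19+0=19
L[6]='j': occ=1, LF[6]=C('j')+1=7+1=8
L[7]='i': occ=1, LF[7]=C('i')+1=5+1=6
L[8]='j': occ=2, LF[8]=C('j')+2=7+2=9
L[9]='n': occ=1, LF[9]=C('n')+1=19+1=20
L[10]='h': occ=0, LF[10]=C('h')+0=1+0=1
L[11]='m': occ=1, LF[11]=C('m')+1=16+1=17
L[12]='l': occ=1, LF[12]=C('l')+1=14+1=15
L[13]='j': occ=3, LF[13]=C('j')+3=7+3=10
L[14]='$': occ=0, LF[14]=C('$')+0=0+0=0
L[15]='j': occ=4, LF[15]=C('j')+4=7+4=11
L[16]='n': occ=2, LF[16]=C('n')+2=19+2=21
L[17]='m': occ=2, LF[17]=C('m')+2=16+2=18
L[18]='h': occ=1, LF[18]=C('h')+1=1+1=2
L[19]='n': occ=3, LF[19]=C('n')+3=19+3=22
L[20]='h': occ=2, LF[20]=C('h')+2=1+2=3
L[21]='j': occ=5, LF[21]=C('j')+5=7+5=12
L[22]='h': occ=3, LF[22]=C('h')+3=1+3=4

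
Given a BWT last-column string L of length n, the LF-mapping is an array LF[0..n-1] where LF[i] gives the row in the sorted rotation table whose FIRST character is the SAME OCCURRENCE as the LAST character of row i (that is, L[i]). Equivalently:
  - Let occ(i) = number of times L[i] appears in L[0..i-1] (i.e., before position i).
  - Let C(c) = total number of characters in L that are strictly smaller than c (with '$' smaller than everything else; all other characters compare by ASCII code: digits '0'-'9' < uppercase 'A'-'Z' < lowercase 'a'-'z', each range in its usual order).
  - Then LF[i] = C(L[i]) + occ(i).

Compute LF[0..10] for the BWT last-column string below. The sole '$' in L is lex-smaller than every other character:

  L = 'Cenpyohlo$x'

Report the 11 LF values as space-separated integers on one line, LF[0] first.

Answer: 1 2 5 8 10 6 3 4 7 0 9

Derivation:
Char counts: '$':1, 'C':1, 'e':1, 'h':1, 'l':1, 'n':1, 'o':2, 'p':1, 'x':1, 'y':1
C (first-col start): C('$')=0, C('C')=1, C('e')=2, C('h')=3, C('l')=4, C('n')=5, C('o')=6, C('p')=8, C('x')=9, C('y')=10
L[0]='C': occ=0, LF[0]=C('C')+0=1+0=1
L[1]='e': occ=0, LF[1]=C('e')+0=2+0=2
L[2]='n': occ=0, LF[2]=C('n')+0=5+0=5
L[3]='p': occ=0, LF[3]=C('p')+0=8+0=8
L[4]='y': occ=0, LF[4]=C('y')+0=10+0=10
L[5]='o': occ=0, LF[5]=C('o')+0=6+0=6
L[6]='h': occ=0, LF[6]=C('h')+0=3+0=3
L[7]='l': occ=0, LF[7]=C('l')+0=4+0=4
L[8]='o': occ=1, LF[8]=C('o')+1=6+1=7
L[9]='$': occ=0, LF[9]=C('$')+0=0+0=0
L[10]='x': occ=0, LF[10]=C('x')+0=9+0=9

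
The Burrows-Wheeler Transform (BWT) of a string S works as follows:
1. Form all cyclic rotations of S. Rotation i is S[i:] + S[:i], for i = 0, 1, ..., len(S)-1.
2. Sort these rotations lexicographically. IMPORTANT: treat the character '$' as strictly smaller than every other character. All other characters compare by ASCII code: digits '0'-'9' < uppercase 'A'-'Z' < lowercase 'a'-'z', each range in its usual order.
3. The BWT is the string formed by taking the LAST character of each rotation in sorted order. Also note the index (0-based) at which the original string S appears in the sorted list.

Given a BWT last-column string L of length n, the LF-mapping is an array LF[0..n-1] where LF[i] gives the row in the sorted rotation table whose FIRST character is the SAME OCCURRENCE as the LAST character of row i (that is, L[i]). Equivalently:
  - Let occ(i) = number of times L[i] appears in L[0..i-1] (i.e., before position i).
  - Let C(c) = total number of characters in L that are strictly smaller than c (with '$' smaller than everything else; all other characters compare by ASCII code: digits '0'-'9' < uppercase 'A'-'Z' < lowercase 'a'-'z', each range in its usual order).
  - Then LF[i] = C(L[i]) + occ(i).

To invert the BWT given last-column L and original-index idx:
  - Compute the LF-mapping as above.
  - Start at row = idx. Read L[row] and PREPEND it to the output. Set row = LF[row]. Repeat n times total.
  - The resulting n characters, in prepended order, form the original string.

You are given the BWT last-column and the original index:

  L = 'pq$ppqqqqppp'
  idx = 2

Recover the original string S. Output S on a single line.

Answer: pppqpqqpqqp$

Derivation:
LF mapping: 1 7 0 2 3 8 9 10 11 4 5 6
Walk LF starting at row 2, prepending L[row]:
  step 1: row=2, L[2]='$', prepend. Next row=LF[2]=0
  step 2: row=0, L[0]='p', prepend. Next row=LF[0]=1
  step 3: row=1, L[1]='q', prepend. Next row=LF[1]=7
  step 4: row=7, L[7]='q', prepend. Next row=LF[7]=10
  step 5: row=10, L[10]='p', prepend. Next row=LF[10]=5
  step 6: row=5, L[5]='q', prepend. Next row=LF[5]=8
  step 7: row=8, L[8]='q', prepend. Next row=LF[8]=11
  step 8: row=11, L[11]='p', prepend. Next row=LF[11]=6
  step 9: row=6, L[6]='q', prepend. Next row=LF[6]=9
  step 10: row=9, L[9]='p', prepend. Next row=LF[9]=4
  step 11: row=4, L[4]='p', prepend. Next row=LF[4]=3
  step 12: row=3, L[3]='p', prepend. Next row=LF[3]=2
Reversed output: pppqpqqpqqp$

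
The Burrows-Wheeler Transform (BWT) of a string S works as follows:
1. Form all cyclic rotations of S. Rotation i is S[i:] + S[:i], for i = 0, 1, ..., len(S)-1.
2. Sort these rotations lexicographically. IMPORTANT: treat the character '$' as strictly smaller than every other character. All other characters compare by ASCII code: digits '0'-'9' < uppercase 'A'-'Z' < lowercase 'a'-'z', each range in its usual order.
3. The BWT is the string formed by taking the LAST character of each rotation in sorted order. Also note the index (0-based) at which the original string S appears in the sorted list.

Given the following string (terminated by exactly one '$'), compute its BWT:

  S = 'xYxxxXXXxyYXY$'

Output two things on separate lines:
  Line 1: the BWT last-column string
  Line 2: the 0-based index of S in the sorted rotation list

All 14 rotations (rotation i = S[i:]+S[:i]):
  rot[0] = xYxxxXXXxyYXY$
  rot[1] = YxxxXXXxyYXY$x
  rot[2] = xxxXXXxyYXY$xY
  rot[3] = xxXXXxyYXY$xYx
  rot[4] = xXXXxyYXY$xYxx
  rot[5] = XXXxyYXY$xYxxx
  rot[6] = XXxyYXY$xYxxxX
  rot[7] = XxyYXY$xYxxxXX
  rot[8] = xyYXY$xYxxxXXX
  rot[9] = yYXY$xYxxxXXXx
  rot[10] = YXY$xYxxxXXXxy
  rot[11] = XY$xYxxxXXXxyY
  rot[12] = Y$xYxxxXXXxyYX
  rot[13] = $xYxxxXXXxyYXY
Sorted (with $ < everything):
  sorted[0] = $xYxxxXXXxyYXY  (last char: 'Y')
  sorted[1] = XXXxyYXY$xYxxx  (last char: 'x')
  sorted[2] = XXxyYXY$xYxxxX  (last char: 'X')
  sorted[3] = XY$xYxxxXXXxyY  (last char: 'Y')
  sorted[4] = XxyYXY$xYxxxXX  (last char: 'X')
  sorted[5] = Y$xYxxxXXXxyYX  (last char: 'X')
  sorted[6] = YXY$xYxxxXXXxy  (last char: 'y')
  sorted[7] = YxxxXXXxyYXY$x  (last char: 'x')
  sorted[8] = xXXXxyYXY$xYxx  (last char: 'x')
  sorted[9] = xYxxxXXXxyYXY$  (last char: '$')
  sorted[10] = xxXXXxyYXY$xYx  (last char: 'x')
  sorted[11] = xxxXXXxyYXY$xY  (last char: 'Y')
  sorted[12] = xyYXY$xYxxxXXX  (last char: 'X')
  sorted[13] = yYXY$xYxxxXXXx  (last char: 'x')
Last column: YxXYXXyxx$xYXx
Original string S is at sorted index 9

Answer: YxXYXXyxx$xYXx
9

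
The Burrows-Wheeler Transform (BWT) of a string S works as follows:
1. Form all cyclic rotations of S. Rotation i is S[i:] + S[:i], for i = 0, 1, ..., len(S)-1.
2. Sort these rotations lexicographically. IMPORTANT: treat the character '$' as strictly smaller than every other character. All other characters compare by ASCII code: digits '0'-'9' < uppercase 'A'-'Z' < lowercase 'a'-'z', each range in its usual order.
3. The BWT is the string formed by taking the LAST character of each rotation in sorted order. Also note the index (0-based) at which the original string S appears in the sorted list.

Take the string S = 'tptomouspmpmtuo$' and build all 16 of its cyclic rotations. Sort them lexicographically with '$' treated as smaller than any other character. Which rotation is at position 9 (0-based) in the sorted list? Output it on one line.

All 16 rotations (rotation i = S[i:]+S[:i]):
  rot[0] = tptomouspmpmtuo$
  rot[1] = ptomouspmpmtuo$t
  rot[2] = tomouspmpmtuo$tp
  rot[3] = omouspmpmtuo$tpt
  rot[4] = mouspmpmtuo$tpto
  rot[5] = ouspmpmtuo$tptom
  rot[6] = uspmpmtuo$tptomo
  rot[7] = spmpmtuo$tptomou
  rot[8] = pmpmtuo$tptomous
  rot[9] = mpmtuo$tptomousp
  rot[10] = pmtuo$tptomouspm
  rot[11] = mtuo$tptomouspmp
  rot[12] = tuo$tptomouspmpm
  rot[13] = uo$tptomouspmpmt
  rot[14] = o$tptomouspmpmtu
  rot[15] = $tptomouspmpmtuo
Sorted (with $ < everything):
  sorted[0] = $tptomouspmpmtuo
  sorted[1] = mouspmpmtuo$tpto
  sorted[2] = mpmtuo$tptomousp
  sorted[3] = mtuo$tptomouspmp
  sorted[4] = o$tptomouspmpmtu
  sorted[5] = omouspmpmtuo$tpt
  sorted[6] = ouspmpmtuo$tptom
  sorted[7] = pmpmtuo$tptomous
  sorted[8] = pmtuo$tptomouspm
  sorted[9] = ptomouspmpmtuo$t
  sorted[10] = spmpmtuo$tptomou
  sorted[11] = tomouspmpmtuo$tp
  sorted[12] = tptomouspmpmtuo$
  sorted[13] = tuo$tptomouspmpm
  sorted[14] = uo$tptomouspmpmt
  sorted[15] = uspmpmtuo$tptomo
sorted[9] = ptomouspmpmtuo$t

Answer: ptomouspmpmtuo$t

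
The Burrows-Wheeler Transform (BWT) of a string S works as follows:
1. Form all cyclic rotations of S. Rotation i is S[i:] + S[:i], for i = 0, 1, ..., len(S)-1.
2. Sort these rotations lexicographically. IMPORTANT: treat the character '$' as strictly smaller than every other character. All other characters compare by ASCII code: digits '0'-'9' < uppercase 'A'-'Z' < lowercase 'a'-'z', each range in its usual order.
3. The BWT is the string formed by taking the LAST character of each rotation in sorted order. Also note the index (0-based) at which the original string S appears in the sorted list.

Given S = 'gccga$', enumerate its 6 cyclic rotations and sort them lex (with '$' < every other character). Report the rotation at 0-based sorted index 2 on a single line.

All 6 rotations (rotation i = S[i:]+S[:i]):
  rot[0] = gccga$
  rot[1] = ccga$g
  rot[2] = cga$gc
  rot[3] = ga$gcc
  rot[4] = a$gccg
  rot[5] = $gccga
Sorted (with $ < everything):
  sorted[0] = $gccga
  sorted[1] = a$gccg
  sorted[2] = ccga$g
  sorted[3] = cga$gc
  sorted[4] = ga$gcc
  sorted[5] = gccga$
sorted[2] = ccga$g

Answer: ccga$g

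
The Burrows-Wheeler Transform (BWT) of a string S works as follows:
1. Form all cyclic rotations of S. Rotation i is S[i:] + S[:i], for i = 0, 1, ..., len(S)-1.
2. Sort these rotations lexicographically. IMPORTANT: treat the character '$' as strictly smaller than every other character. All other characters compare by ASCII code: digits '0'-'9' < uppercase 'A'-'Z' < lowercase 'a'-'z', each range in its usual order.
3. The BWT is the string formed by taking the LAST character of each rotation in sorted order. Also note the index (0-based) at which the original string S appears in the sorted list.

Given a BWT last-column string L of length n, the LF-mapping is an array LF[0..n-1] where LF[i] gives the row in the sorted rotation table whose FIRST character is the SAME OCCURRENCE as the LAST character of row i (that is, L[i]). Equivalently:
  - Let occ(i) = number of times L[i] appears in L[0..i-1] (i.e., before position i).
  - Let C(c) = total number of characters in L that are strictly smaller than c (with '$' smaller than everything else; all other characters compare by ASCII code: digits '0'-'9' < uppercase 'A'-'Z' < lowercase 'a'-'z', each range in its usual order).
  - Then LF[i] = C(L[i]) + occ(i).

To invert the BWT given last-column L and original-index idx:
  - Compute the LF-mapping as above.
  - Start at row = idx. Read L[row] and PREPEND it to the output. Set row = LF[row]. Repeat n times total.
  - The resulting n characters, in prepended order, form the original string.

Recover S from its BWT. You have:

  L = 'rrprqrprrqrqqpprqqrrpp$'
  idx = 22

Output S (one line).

Answer: rrqqrqprppprrqqqrprrpr$

Derivation:
LF mapping: 13 14 1 15 7 16 2 17 18 8 19 9 10 3 4 20 11 12 21 22 5 6 0
Walk LF starting at row 22, prepending L[row]:
  step 1: row=22, L[22]='$', prepend. Next row=LF[22]=0
  step 2: row=0, L[0]='r', prepend. Next row=LF[0]=13
  step 3: row=13, L[13]='p', prepend. Next row=LF[13]=3
  step 4: row=3, L[3]='r', prepend. Next row=LF[3]=15
  step 5: row=15, L[15]='r', prepend. Next row=LF[15]=20
  step 6: row=20, L[20]='p', prepend. Next row=LF[20]=5
  step 7: row=5, L[5]='r', prepend. Next row=LF[5]=16
  step 8: row=16, L[16]='q', prepend. Next row=LF[16]=11
  step 9: row=11, L[11]='q', prepend. Next row=LF[11]=9
  step 10: row=9, L[9]='q', prepend. Next row=LF[9]=8
  step 11: row=8, L[8]='r', prepend. Next row=LF[8]=18
  step 12: row=18, L[18]='r', prepend. Next row=LF[18]=21
  step 13: row=21, L[21]='p', prepend. Next row=LF[21]=6
  step 14: row=6, L[6]='p', prepend. Next row=LF[6]=2
  step 15: row=2, L[2]='p', prepend. Next row=LF[2]=1
  step 16: row=1, L[1]='r', prepend. Next row=LF[1]=14
  step 17: row=14, L[14]='p', prepend. Next row=LF[14]=4
  step 18: row=4, L[4]='q', prepend. Next row=LF[4]=7
  step 19: row=7, L[7]='r', prepend. Next row=LF[7]=17
  step 20: row=17, L[17]='q', prepend. Next row=LF[17]=12
  step 21: row=12, L[12]='q', prepend. Next row=LF[12]=10
  step 22: row=10, L[10]='r', prepend. Next row=LF[10]=19
  step 23: row=19, L[19]='r', prepend. Next row=LF[19]=22
Reversed output: rrqqrqprppprrqqqrprrpr$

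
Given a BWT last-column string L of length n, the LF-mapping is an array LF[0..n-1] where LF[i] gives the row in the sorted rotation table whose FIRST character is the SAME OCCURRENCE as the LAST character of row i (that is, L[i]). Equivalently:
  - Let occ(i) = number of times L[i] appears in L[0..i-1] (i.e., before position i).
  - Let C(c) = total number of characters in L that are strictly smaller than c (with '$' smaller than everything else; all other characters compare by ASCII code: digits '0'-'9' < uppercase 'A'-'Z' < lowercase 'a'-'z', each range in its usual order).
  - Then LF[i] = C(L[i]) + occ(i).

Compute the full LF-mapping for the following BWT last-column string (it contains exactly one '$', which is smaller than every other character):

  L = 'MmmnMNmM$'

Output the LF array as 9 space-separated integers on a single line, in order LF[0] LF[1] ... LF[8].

Char counts: '$':1, 'M':3, 'N':1, 'm':3, 'n':1
C (first-col start): C('$')=0, C('M')=1, C('N')=4, C('m')=5, C('n')=8
L[0]='M': occ=0, LF[0]=C('M')+0=1+0=1
L[1]='m': occ=0, LF[1]=C('m')+0=5+0=5
L[2]='m': occ=1, LF[2]=C('m')+1=5+1=6
L[3]='n': occ=0, LF[3]=C('n')+0=8+0=8
L[4]='M': occ=1, LF[4]=C('M')+1=1+1=2
L[5]='N': occ=0, LF[5]=C('N')+0=4+0=4
L[6]='m': occ=2, LF[6]=C('m')+2=5+2=7
L[7]='M': occ=2, LF[7]=C('M')+2=1+2=3
L[8]='$': occ=0, LF[8]=C('$')+0=0+0=0

Answer: 1 5 6 8 2 4 7 3 0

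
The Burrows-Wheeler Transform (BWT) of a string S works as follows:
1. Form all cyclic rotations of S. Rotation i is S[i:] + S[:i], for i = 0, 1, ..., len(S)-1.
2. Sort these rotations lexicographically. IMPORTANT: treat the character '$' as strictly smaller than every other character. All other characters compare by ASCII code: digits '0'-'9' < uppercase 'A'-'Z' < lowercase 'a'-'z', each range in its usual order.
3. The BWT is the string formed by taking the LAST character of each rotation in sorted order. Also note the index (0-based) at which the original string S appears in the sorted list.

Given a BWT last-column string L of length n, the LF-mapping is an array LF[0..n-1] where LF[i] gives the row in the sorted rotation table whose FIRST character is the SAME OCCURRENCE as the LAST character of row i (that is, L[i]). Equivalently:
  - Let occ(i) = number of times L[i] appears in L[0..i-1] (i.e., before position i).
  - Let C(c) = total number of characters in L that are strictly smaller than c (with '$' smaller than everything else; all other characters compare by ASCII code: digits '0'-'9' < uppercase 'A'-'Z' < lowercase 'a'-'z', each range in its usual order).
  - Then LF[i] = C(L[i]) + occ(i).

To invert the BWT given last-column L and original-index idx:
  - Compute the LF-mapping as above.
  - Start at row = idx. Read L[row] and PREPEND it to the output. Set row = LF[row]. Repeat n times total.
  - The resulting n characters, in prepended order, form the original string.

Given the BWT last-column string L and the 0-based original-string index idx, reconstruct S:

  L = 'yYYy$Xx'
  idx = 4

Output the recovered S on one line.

Answer: xyYYXy$

Derivation:
LF mapping: 5 2 3 6 0 1 4
Walk LF starting at row 4, prepending L[row]:
  step 1: row=4, L[4]='$', prepend. Next row=LF[4]=0
  step 2: row=0, L[0]='y', prepend. Next row=LF[0]=5
  step 3: row=5, L[5]='X', prepend. Next row=LF[5]=1
  step 4: row=1, L[1]='Y', prepend. Next row=LF[1]=2
  step 5: row=2, L[2]='Y', prepend. Next row=LF[2]=3
  step 6: row=3, L[3]='y', prepend. Next row=LF[3]=6
  step 7: row=6, L[6]='x', prepend. Next row=LF[6]=4
Reversed output: xyYYXy$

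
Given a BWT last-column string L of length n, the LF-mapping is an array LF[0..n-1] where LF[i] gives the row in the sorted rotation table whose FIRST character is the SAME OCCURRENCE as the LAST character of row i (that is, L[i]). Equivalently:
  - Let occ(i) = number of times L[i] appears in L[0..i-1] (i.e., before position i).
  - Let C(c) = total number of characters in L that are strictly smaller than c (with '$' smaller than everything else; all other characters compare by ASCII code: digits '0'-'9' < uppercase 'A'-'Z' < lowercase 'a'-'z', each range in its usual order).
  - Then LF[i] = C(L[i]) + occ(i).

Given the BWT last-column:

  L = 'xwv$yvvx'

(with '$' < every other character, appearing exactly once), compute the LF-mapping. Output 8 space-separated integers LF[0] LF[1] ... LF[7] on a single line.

Char counts: '$':1, 'v':3, 'w':1, 'x':2, 'y':1
C (first-col start): C('$')=0, C('v')=1, C('w')=4, C('x')=5, C('y')=7
L[0]='x': occ=0, LF[0]=C('x')+0=5+0=5
L[1]='w': occ=0, LF[1]=C('w')+0=4+0=4
L[2]='v': occ=0, LF[2]=C('v')+0=1+0=1
L[3]='$': occ=0, LF[3]=C('$')+0=0+0=0
L[4]='y': occ=0, LF[4]=C('y')+0=7+0=7
L[5]='v': occ=1, LF[5]=C('v')+1=1+1=2
L[6]='v': occ=2, LF[6]=C('v')+2=1+2=3
L[7]='x': occ=1, LF[7]=C('x')+1=5+1=6

Answer: 5 4 1 0 7 2 3 6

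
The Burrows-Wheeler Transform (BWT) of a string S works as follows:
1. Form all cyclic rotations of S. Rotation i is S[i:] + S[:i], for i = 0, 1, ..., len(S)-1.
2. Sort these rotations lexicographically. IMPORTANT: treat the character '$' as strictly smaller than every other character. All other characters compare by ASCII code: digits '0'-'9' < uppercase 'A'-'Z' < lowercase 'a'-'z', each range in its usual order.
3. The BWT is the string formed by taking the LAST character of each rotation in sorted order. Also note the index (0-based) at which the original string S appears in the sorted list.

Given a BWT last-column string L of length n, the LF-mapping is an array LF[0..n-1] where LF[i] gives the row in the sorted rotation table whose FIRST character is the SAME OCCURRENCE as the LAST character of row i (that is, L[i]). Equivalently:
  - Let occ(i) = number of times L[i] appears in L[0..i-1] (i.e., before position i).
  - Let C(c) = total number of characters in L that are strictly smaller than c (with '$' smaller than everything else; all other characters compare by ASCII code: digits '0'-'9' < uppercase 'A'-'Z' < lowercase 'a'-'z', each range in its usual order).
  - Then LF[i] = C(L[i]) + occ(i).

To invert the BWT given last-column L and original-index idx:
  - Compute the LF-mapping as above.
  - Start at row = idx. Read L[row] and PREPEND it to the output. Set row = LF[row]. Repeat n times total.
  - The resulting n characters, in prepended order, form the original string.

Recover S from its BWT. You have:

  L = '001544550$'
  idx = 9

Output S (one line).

LF mapping: 1 2 4 7 5 6 8 9 3 0
Walk LF starting at row 9, prepending L[row]:
  step 1: row=9, L[9]='$', prepend. Next row=LF[9]=0
  step 2: row=0, L[0]='0', prepend. Next row=LF[0]=1
  step 3: row=1, L[1]='0', prepend. Next row=LF[1]=2
  step 4: row=2, L[2]='1', prepend. Next row=LF[2]=4
  step 5: row=4, L[4]='4', prepend. Next row=LF[4]=5
  step 6: row=5, L[5]='4', prepend. Next row=LF[5]=6
  step 7: row=6, L[6]='5', prepend. Next row=LF[6]=8
  step 8: row=8, L[8]='0', prepend. Next row=LF[8]=3
  step 9: row=3, L[3]='5', prepend. Next row=LF[3]=7
  step 10: row=7, L[7]='5', prepend. Next row=LF[7]=9
Reversed output: 550544100$

Answer: 550544100$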